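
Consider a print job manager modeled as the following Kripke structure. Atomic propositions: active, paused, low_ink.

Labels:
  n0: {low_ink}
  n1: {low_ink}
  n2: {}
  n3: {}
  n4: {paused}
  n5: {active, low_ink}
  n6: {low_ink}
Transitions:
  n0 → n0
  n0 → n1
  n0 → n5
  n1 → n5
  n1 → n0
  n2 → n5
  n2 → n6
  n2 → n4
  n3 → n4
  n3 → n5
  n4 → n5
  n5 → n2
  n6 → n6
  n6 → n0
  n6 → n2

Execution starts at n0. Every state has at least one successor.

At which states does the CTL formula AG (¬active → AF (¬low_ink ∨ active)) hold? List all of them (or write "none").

States satisfying ¬active → AF (¬low_ink ∨ active): {n2, n3, n4, n5}.
States satisfying AG (¬active → AF (¬low_ink ∨ active)): ∅.

none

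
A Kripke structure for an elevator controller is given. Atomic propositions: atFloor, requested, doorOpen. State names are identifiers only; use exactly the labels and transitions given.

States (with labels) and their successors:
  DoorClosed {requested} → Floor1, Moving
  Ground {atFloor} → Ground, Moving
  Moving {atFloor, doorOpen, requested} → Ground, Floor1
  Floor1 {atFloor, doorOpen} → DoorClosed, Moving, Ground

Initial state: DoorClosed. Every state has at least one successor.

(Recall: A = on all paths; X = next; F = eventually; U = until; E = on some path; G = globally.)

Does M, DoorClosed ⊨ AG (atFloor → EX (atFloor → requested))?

No

States satisfying atFloor → EX (atFloor → requested): {DoorClosed, Ground, Floor1}.
States satisfying AG (atFloor → EX (atFloor → requested)): ∅.
Moving is reachable from DoorClosed and violates atFloor → EX (atFloor → requested), so AG fails at DoorClosed.
DoorClosed ∉ Sat(AG (atFloor → EX (atFloor → requested))).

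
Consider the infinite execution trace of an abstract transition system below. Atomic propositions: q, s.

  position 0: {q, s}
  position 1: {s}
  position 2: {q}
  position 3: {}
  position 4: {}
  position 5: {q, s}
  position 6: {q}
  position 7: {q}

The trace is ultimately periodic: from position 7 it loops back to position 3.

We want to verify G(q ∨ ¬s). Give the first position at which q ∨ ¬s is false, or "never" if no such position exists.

Check q ∨ ¬s at each position in order: 0 ✓.
At position 1 the labels are {s}, so q ∨ ¬s is false there. This is the first violation.

1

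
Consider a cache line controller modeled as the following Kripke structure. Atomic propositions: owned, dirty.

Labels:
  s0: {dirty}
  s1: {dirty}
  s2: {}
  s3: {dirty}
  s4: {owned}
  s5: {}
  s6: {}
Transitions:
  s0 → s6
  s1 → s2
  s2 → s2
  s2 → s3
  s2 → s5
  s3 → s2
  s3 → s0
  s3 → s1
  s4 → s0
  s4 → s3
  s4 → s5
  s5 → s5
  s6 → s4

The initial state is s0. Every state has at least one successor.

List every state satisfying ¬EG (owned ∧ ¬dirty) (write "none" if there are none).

{s0, s1, s2, s3, s4, s5, s6}

States satisfying owned ∧ ¬dirty: {s4}.
States satisfying EG (owned ∧ ¬dirty): ∅.
States satisfying ¬EG (owned ∧ ¬dirty): {s0, s1, s2, s3, s4, s5, s6}.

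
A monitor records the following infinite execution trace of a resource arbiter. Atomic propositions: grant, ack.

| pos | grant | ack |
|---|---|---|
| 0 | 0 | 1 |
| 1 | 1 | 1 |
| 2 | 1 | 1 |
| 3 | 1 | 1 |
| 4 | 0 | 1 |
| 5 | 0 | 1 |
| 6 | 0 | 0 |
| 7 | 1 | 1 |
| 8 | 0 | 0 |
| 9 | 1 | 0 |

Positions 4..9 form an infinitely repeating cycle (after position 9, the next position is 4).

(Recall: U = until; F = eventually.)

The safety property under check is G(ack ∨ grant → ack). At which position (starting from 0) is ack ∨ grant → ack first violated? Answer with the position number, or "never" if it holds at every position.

9

Check ack ∨ grant → ack at each position in order: 0 ✓, 1 ✓, 2 ✓, 3 ✓, 4 ✓, 5 ✓, 6 ✓, 7 ✓, 8 ✓.
At position 9 the labels are {grant}, so ack ∨ grant → ack is false there. This is the first violation.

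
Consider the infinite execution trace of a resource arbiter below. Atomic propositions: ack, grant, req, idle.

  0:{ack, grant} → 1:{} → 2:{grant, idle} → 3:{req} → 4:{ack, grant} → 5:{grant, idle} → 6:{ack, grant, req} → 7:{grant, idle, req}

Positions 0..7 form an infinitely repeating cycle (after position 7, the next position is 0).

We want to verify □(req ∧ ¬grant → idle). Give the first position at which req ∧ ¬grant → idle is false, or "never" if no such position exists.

Check req ∧ ¬grant → idle at each position in order: 0 ✓, 1 ✓, 2 ✓.
At position 3 the labels are {req}, so req ∧ ¬grant → idle is false there. This is the first violation.

3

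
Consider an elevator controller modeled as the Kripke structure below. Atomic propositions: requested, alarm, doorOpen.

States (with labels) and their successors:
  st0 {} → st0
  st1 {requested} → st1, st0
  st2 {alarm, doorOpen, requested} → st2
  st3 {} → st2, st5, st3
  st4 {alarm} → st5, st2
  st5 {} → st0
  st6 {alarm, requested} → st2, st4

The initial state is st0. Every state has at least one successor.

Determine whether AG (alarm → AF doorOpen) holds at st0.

States satisfying alarm → AF doorOpen: {st0, st1, st2, st3, st5}.
States satisfying AG (alarm → AF doorOpen): {st0, st1, st2, st3, st5}.
Every state reachable from st0 satisfies alarm → AF doorOpen.
st0 ∈ Sat(AG (alarm → AF doorOpen)).

Holds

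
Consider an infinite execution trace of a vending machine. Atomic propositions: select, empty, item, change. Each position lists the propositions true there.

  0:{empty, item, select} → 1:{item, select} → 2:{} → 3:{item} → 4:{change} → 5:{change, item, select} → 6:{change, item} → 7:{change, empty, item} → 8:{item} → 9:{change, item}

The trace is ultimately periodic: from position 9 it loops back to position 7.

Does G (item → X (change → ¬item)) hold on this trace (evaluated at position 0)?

item → X (change → ¬item) must hold at every position from 0 onward. It fails at position 5, so G (item → X (change → ¬item)) is false.
Positions where item holds: 0, 1, 3, 5, 6, 7, 8, 9.
Check X (change → ¬item) at each: 0→ok, 1→ok, 3→ok, 5→fails, 6→fails, 7→ok, 8→fails, 9→fails.

No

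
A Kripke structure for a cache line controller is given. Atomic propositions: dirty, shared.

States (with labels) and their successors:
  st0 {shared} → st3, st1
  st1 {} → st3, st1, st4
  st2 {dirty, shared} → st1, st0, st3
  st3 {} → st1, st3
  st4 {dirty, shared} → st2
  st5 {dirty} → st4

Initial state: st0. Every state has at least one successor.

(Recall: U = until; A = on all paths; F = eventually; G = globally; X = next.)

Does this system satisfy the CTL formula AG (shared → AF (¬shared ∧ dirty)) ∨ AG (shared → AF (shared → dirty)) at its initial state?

States satisfying shared → AF (¬shared ∧ dirty): {st1, st3, st5}.
States satisfying AG (shared → AF (¬shared ∧ dirty)): ∅.
States satisfying shared → AF (shared → dirty): {st0, st1, st2, st3, st4, st5}.
States satisfying AG (shared → AF (shared → dirty)): {st0, st1, st2, st3, st4, st5}.
States satisfying AG (shared → AF (¬shared ∧ dirty)) ∨ AG (shared → AF (shared → dirty)): {st0, st1, st2, st3, st4, st5}.
st0 ∈ Sat(AG (shared → AF (¬shared ∧ dirty)) ∨ AG (shared → AF (shared → dirty))).

Yes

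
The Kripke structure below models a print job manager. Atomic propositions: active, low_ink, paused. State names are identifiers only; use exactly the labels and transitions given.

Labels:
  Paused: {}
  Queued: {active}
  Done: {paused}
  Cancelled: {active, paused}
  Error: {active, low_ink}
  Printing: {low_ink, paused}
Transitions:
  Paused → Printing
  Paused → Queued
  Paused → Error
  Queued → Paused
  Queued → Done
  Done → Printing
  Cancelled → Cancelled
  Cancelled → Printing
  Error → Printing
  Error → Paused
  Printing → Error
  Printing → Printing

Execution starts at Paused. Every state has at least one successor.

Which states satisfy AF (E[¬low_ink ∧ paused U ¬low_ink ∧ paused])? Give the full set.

States satisfying E[¬low_ink ∧ paused U ¬low_ink ∧ paused]: {Done, Cancelled}.
States satisfying AF (E[¬low_ink ∧ paused U ¬low_ink ∧ paused]): {Done, Cancelled}.

{Done, Cancelled}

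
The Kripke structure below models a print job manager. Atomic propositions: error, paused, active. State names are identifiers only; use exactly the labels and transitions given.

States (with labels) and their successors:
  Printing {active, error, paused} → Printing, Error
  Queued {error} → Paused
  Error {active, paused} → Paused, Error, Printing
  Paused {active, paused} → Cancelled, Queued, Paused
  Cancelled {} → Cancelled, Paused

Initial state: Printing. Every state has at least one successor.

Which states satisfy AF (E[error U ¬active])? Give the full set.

States satisfying E[error U ¬active]: {Queued, Cancelled}.
States satisfying AF (E[error U ¬active]): {Queued, Cancelled}.

{Queued, Cancelled}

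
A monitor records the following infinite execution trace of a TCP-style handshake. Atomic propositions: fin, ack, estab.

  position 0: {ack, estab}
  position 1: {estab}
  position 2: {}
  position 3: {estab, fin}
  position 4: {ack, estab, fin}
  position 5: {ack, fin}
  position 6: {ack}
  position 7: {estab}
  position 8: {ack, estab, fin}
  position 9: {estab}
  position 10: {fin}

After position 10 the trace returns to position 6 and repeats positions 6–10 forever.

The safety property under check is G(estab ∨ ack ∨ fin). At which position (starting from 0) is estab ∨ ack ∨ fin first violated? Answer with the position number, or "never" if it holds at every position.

2

Check estab ∨ ack ∨ fin at each position in order: 0 ✓, 1 ✓.
At position 2 the labels are {}, so estab ∨ ack ∨ fin is false there. This is the first violation.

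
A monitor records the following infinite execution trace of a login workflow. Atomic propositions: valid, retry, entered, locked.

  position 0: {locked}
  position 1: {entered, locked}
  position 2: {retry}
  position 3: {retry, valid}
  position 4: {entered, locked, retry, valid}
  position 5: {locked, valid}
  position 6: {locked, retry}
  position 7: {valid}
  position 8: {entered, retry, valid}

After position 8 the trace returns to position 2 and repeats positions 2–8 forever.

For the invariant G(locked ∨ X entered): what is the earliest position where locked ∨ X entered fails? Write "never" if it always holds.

Check locked ∨ X entered at each position in order: 0 ✓, 1 ✓.
At position 2 the labels are {retry} and the next position 3 has {retry, valid}, so locked ∨ X entered is false there. This is the first violation.

2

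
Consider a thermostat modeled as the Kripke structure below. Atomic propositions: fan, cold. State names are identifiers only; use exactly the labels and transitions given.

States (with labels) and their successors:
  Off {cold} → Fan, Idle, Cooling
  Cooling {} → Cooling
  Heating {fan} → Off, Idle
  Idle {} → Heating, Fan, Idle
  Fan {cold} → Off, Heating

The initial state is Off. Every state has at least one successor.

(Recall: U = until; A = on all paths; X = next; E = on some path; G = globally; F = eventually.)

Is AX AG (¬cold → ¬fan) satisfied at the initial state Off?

Does not hold

States satisfying AG (¬cold → ¬fan): {Cooling}.
States satisfying AX AG (¬cold → ¬fan): {Cooling}.
Off ∉ Sat(AX AG (¬cold → ¬fan)).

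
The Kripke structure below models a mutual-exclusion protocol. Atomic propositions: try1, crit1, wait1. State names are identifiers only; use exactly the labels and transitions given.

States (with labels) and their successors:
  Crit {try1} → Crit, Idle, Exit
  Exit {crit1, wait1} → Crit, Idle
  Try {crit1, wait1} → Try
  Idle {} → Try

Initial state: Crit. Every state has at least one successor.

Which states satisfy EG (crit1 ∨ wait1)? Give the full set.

States satisfying crit1 ∨ wait1: {Exit, Try}.
States satisfying EG (crit1 ∨ wait1): {Try}.

{Try}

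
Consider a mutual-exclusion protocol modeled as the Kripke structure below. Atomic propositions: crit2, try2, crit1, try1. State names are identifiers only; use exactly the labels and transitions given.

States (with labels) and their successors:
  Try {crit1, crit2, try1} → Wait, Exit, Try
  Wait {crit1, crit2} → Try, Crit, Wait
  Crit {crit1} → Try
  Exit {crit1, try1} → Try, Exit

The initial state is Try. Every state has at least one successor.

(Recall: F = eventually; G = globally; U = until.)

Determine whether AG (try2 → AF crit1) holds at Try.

Satisfied

States satisfying try2 → AF crit1: {Try, Wait, Crit, Exit}.
States satisfying AG (try2 → AF crit1): {Try, Wait, Crit, Exit}.
Every state reachable from Try satisfies try2 → AF crit1.
Try ∈ Sat(AG (try2 → AF crit1)).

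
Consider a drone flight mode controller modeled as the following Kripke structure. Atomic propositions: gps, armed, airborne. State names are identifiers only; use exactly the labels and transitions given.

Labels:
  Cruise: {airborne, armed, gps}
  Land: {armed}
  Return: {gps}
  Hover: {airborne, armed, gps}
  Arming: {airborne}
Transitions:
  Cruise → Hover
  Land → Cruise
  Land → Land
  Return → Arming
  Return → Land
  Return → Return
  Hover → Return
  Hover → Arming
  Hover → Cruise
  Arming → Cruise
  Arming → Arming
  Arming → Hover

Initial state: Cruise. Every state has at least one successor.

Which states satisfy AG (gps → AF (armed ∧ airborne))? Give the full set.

none

States satisfying gps → AF (armed ∧ airborne): {Cruise, Land, Hover, Arming}.
States satisfying AG (gps → AF (armed ∧ airborne)): ∅.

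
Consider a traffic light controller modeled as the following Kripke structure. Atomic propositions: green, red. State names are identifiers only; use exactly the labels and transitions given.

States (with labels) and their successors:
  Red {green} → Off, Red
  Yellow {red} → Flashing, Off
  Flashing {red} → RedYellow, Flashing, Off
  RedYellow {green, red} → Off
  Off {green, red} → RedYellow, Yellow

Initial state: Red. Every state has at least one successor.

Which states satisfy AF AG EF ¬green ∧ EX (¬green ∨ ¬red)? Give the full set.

States satisfying AG EF ¬green: {Red, Yellow, Flashing, RedYellow, Off}.
States satisfying AF AG EF ¬green: {Red, Yellow, Flashing, RedYellow, Off}.
States satisfying ¬green ∨ ¬red: {Red, Yellow, Flashing}.
States satisfying EX (¬green ∨ ¬red): {Red, Yellow, Flashing, Off}.
States satisfying AF AG EF ¬green ∧ EX (¬green ∨ ¬red): {Red, Yellow, Flashing, Off}.

{Red, Yellow, Flashing, Off}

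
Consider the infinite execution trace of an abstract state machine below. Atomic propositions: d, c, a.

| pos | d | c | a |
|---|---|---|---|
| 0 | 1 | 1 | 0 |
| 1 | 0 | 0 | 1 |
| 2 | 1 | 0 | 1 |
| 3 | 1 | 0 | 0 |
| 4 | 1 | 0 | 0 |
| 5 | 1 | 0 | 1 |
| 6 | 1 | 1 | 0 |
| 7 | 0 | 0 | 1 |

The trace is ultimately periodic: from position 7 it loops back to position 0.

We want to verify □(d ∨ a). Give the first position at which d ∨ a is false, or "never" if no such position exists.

never

d ∨ a holds at every position 0..7, and those are all the positions the trace ever visits, so the invariant □(d ∨ a) is never violated.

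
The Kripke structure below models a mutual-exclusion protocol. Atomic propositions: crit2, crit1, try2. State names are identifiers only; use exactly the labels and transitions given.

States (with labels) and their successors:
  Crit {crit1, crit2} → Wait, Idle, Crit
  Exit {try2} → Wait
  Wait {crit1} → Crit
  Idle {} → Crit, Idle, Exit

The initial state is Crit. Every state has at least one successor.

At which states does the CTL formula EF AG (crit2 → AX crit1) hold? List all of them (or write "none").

none

States satisfying AG (crit2 → AX crit1): ∅.
States satisfying EF AG (crit2 → AX crit1): ∅.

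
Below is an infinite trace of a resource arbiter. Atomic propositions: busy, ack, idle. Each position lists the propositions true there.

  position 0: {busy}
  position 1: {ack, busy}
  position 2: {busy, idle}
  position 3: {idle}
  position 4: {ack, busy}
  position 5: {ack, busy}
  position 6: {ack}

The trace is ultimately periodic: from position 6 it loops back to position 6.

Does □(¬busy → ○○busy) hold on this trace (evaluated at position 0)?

No

¬busy → ○○busy must hold at every position from 0 onward. It fails at position 6, so □(¬busy → ○○busy) is false.
Positions where ¬busy holds: 3, 6.
Check ○○busy at each: 3→ok, 6→fails.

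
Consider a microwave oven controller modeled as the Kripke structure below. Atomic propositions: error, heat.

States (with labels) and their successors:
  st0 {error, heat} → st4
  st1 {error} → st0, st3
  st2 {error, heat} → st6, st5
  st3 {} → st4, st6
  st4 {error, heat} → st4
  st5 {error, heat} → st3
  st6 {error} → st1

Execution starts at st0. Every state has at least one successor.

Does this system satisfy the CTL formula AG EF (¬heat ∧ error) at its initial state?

States satisfying EF (¬heat ∧ error): {st1, st2, st3, st5, st6}.
States satisfying AG EF (¬heat ∧ error): ∅.
st0 is reachable from st0 and violates EF (¬heat ∧ error), so AG fails at st0.
st0 ∉ Sat(AG EF (¬heat ∧ error)).

No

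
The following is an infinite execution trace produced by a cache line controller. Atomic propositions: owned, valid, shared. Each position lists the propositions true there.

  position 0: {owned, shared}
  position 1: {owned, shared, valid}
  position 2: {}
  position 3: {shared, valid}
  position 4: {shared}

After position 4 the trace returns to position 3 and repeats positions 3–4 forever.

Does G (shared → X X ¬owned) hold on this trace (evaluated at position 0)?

Yes

shared → X X ¬owned holds at every position 0..4, and those are all positions ever visited, so G (shared → X X ¬owned) holds.
Positions where shared holds: 0, 1, 3, 4.
Check X X ¬owned at each: 0→ok, 1→ok, 3→ok, 4→ok.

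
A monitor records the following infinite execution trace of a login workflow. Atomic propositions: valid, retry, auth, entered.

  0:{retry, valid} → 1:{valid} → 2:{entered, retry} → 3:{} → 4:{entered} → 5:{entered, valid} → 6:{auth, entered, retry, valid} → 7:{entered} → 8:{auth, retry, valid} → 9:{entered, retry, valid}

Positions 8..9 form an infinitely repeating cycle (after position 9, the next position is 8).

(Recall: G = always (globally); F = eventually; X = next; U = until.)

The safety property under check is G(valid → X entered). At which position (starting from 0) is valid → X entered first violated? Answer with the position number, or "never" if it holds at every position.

0

At position 0 the labels are {retry, valid} and the next position 1 has {valid}, so valid → X entered is false there. This is the first violation.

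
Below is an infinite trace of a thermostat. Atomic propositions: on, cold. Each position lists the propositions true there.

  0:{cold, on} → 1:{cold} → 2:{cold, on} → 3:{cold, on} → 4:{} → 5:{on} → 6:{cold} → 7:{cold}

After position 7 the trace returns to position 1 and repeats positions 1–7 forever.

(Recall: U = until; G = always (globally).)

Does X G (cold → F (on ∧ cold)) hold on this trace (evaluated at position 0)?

Yes

The position after 0 is 1; G (cold → F (on ∧ cold)) is true there.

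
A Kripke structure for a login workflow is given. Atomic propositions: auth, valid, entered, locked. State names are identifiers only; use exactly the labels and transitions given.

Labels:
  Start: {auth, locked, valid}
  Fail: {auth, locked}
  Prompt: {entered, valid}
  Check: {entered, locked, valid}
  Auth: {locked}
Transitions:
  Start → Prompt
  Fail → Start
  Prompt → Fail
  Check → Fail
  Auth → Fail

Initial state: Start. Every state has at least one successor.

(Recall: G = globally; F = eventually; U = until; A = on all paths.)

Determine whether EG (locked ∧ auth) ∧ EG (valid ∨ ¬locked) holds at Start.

States satisfying locked ∧ auth: {Start, Fail}.
States satisfying EG (locked ∧ auth): ∅.
States satisfying valid ∨ ¬locked: {Start, Prompt, Check}.
States satisfying EG (valid ∨ ¬locked): ∅.
States satisfying EG (locked ∧ auth) ∧ EG (valid ∨ ¬locked): ∅.
Start ∉ Sat(EG (locked ∧ auth) ∧ EG (valid ∨ ¬locked)).

Does not hold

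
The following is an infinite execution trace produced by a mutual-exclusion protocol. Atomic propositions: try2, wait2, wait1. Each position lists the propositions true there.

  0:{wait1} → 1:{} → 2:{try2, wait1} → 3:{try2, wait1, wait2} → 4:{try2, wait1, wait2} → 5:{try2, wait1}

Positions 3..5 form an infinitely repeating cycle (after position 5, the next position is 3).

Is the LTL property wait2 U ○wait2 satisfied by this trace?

Does not hold

Walking from position 0: at position 0, ○wait2 has not yet held and wait2 fails, so wait2 U ○wait2 is false.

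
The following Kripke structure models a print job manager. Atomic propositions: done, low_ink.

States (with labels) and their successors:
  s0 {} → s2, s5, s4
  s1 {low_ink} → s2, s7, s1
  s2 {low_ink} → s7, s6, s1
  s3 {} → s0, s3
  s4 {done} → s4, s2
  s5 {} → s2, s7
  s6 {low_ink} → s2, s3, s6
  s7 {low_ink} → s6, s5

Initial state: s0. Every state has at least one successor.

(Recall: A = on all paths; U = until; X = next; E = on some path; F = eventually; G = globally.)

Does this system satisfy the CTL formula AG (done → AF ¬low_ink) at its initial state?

States satisfying done → AF ¬low_ink: {s0, s1, s2, s3, s4, s5, s6, s7}.
States satisfying AG (done → AF ¬low_ink): {s0, s1, s2, s3, s4, s5, s6, s7}.
Every state reachable from s0 satisfies done → AF ¬low_ink.
s0 ∈ Sat(AG (done → AF ¬low_ink)).

Holds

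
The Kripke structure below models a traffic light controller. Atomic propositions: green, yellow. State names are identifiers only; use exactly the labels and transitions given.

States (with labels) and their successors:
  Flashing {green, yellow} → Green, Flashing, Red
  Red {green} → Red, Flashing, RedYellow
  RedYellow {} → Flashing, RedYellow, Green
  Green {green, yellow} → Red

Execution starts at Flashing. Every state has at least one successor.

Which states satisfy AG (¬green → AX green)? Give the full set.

States satisfying ¬green → AX green: {Flashing, Red, Green}.
States satisfying AG (¬green → AX green): ∅.

none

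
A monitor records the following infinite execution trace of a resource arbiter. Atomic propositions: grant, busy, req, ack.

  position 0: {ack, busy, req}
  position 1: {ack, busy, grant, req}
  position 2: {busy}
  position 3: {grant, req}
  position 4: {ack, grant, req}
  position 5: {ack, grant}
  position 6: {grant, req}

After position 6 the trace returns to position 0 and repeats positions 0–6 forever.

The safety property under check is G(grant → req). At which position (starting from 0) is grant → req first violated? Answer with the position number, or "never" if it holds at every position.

5

Check grant → req at each position in order: 0 ✓, 1 ✓, 2 ✓, 3 ✓, 4 ✓.
At position 5 the labels are {ack, grant}, so grant → req is false there. This is the first violation.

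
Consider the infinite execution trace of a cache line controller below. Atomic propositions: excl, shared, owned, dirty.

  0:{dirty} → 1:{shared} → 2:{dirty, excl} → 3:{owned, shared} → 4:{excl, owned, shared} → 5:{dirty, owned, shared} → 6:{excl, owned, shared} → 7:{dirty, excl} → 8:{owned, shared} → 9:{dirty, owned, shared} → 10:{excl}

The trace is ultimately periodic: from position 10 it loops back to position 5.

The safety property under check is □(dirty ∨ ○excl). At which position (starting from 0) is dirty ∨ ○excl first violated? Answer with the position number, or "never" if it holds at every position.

Check dirty ∨ ○excl at each position in order: 0 ✓, 1 ✓, 2 ✓, 3 ✓.
At position 4 the labels are {excl, owned, shared} and the next position 5 has {dirty, owned, shared}, so dirty ∨ ○excl is false there. This is the first violation.

4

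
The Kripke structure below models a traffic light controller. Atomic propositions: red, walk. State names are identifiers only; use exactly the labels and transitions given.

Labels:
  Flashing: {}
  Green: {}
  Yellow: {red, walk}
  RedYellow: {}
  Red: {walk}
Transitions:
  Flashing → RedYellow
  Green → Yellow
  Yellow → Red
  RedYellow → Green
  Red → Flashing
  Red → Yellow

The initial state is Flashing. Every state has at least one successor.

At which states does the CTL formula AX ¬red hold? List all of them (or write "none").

{Flashing, Yellow, RedYellow}

States satisfying ¬red: {Flashing, Green, RedYellow, Red}.
States satisfying AX ¬red: {Flashing, Yellow, RedYellow}.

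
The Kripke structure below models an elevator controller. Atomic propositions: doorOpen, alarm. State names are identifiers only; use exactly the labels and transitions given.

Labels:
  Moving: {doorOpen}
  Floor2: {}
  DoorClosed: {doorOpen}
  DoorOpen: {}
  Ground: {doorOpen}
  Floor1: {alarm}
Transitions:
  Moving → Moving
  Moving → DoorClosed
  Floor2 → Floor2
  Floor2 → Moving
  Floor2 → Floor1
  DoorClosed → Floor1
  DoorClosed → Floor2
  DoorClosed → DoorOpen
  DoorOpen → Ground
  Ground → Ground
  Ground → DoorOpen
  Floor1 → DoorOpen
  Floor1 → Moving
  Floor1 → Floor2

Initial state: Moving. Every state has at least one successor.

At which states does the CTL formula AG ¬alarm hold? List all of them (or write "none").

States satisfying ¬alarm: {Moving, Floor2, DoorClosed, DoorOpen, Ground}.
States satisfying AG ¬alarm: {DoorOpen, Ground}.

{DoorOpen, Ground}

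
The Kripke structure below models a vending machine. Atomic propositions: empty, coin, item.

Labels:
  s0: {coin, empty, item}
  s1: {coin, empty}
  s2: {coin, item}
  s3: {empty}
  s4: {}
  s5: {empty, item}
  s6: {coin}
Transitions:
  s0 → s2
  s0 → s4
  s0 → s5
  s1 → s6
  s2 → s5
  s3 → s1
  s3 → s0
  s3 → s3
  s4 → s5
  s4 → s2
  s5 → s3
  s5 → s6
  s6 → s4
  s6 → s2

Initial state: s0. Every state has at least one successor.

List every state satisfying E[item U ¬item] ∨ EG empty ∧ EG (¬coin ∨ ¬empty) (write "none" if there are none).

States satisfying item: {s0, s2, s5}.
States satisfying ¬item: {s1, s3, s4, s6}.
States satisfying E[item U ¬item]: {s0, s1, s2, s3, s4, s5, s6}.
States satisfying empty: {s0, s1, s3, s5}.
States satisfying EG empty: {s0, s3, s5}.
States satisfying ¬coin ∨ ¬empty: {s2, s3, s4, s5, s6}.
States satisfying EG (¬coin ∨ ¬empty): {s2, s3, s4, s5, s6}.
States satisfying EG empty ∧ EG (¬coin ∨ ¬empty): {s3, s5}.
States satisfying E[item U ¬item] ∨ EG empty ∧ EG (¬coin ∨ ¬empty): {s0, s1, s2, s3, s4, s5, s6}.

{s0, s1, s2, s3, s4, s5, s6}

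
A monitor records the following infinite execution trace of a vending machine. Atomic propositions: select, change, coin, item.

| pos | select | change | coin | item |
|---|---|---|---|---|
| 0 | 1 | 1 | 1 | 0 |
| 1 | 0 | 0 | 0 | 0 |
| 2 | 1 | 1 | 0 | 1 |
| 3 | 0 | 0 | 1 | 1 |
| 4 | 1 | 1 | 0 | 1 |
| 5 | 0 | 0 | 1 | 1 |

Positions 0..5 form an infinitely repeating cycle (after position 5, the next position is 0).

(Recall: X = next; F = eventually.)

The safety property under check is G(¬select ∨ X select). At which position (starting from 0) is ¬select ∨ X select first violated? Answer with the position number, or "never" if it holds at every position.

At position 0 the labels are {change, coin, select} and the next position 1 has {}, so ¬select ∨ X select is false there. This is the first violation.

0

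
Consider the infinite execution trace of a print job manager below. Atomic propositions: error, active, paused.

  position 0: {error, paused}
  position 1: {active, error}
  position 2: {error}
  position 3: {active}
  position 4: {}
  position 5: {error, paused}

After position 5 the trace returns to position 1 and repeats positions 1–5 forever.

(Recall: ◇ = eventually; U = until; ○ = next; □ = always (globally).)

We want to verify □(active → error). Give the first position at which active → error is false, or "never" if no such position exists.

Check active → error at each position in order: 0 ✓, 1 ✓, 2 ✓.
At position 3 the labels are {active}, so active → error is false there. This is the first violation.

3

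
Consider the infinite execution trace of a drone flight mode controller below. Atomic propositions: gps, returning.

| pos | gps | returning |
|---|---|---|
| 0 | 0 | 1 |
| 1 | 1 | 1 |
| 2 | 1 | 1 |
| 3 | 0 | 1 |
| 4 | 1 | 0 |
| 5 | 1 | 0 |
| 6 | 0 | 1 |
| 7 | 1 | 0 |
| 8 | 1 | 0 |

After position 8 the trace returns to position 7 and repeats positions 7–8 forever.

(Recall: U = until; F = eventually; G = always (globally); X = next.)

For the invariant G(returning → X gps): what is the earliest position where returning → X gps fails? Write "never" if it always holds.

2

Check returning → X gps at each position in order: 0 ✓, 1 ✓.
At position 2 the labels are {gps, returning} and the next position 3 has {returning}, so returning → X gps is false there. This is the first violation.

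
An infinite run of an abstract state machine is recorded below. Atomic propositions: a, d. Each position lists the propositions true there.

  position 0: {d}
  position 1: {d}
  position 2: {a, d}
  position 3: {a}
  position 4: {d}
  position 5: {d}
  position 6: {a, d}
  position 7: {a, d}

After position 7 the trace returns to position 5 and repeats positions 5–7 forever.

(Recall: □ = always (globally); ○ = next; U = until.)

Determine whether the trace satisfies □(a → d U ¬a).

a → d U ¬a must hold at every position from 0 onward. It fails at position 2, so □(a → d U ¬a) is false.
Positions where a holds: 2, 3, 6, 7.
Check d U ¬a at each: 2→fails, 3→fails, 6→ok, 7→ok.

Does not hold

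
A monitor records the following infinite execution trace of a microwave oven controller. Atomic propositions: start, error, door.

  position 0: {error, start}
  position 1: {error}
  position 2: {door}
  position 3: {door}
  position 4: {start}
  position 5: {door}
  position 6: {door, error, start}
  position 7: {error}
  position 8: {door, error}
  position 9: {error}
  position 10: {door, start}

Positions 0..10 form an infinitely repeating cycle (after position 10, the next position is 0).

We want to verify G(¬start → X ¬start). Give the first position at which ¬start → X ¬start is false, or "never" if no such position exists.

Check ¬start → X ¬start at each position in order: 0 ✓, 1 ✓, 2 ✓.
At position 3 the labels are {door} and the next position 4 has {start}, so ¬start → X ¬start is false there. This is the first violation.

3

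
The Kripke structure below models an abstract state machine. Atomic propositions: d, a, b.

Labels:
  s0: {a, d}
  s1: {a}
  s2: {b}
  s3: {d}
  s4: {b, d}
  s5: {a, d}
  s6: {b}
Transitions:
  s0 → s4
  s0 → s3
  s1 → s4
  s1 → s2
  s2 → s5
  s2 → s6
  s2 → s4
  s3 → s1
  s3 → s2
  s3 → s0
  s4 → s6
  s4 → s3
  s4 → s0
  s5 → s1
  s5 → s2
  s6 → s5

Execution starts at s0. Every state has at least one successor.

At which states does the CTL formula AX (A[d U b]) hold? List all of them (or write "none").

States satisfying A[d U b]: {s2, s4, s6}.
States satisfying AX (A[d U b]): {s1}.

{s1}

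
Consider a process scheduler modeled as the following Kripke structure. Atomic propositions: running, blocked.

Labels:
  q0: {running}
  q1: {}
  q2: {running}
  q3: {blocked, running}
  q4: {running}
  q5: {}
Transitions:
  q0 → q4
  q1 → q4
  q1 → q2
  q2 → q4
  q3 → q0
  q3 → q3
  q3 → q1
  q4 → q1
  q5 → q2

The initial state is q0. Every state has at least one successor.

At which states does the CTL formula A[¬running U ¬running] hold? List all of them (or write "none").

States satisfying ¬running: {q1, q5}.
States satisfying A[¬running U ¬running]: {q1, q5}.

{q1, q5}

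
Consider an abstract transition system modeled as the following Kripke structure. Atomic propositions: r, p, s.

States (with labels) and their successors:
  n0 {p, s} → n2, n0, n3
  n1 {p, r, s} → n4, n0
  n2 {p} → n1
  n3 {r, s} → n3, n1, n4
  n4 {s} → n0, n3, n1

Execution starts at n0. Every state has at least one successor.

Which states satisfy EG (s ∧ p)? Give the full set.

{n0, n1}

States satisfying s ∧ p: {n0, n1}.
States satisfying EG (s ∧ p): {n0, n1}.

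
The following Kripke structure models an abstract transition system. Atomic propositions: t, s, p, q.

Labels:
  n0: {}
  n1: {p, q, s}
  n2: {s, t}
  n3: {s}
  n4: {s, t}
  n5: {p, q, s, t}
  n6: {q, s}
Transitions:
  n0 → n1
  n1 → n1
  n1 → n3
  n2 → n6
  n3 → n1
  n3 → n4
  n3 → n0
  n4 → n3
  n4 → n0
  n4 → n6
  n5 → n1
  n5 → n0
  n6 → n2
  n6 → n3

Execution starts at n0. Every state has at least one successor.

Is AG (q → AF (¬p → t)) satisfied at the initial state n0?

Holds

States satisfying q → AF (¬p → t): {n0, n1, n2, n3, n4, n5, n6}.
States satisfying AG (q → AF (¬p → t)): {n0, n1, n2, n3, n4, n5, n6}.
Every state reachable from n0 satisfies q → AF (¬p → t).
n0 ∈ Sat(AG (q → AF (¬p → t))).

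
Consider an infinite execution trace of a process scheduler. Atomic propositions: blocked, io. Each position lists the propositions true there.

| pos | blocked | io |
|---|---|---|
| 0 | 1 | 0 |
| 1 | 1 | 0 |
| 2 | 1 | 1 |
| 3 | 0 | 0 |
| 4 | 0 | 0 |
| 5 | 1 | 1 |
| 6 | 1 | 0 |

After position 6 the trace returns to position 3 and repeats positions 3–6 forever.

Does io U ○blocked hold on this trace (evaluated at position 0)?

Holds

Walking from position 0: ○blocked first holds at position 0, and io holds at every earlier position along the way, so io U ○blocked holds.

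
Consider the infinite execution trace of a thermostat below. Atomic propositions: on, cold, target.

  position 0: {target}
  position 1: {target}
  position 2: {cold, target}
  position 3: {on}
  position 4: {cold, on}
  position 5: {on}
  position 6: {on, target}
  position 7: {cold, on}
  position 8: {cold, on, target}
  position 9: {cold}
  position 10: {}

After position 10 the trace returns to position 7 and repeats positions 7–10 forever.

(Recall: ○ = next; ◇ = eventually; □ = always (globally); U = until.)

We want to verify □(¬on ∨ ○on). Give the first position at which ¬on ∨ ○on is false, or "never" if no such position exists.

Check ¬on ∨ ○on at each position in order: 0 ✓, 1 ✓, 2 ✓, 3 ✓, 4 ✓, 5 ✓, 6 ✓, 7 ✓.
At position 8 the labels are {cold, on, target} and the next position 9 has {cold}, so ¬on ∨ ○on is false there. This is the first violation.

8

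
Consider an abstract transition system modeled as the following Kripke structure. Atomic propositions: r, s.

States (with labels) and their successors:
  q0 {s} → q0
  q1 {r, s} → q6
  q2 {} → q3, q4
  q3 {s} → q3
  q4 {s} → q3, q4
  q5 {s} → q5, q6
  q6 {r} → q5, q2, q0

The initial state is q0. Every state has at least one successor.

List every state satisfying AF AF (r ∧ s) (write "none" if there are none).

States satisfying AF (r ∧ s): {q1}.
States satisfying AF AF (r ∧ s): {q1}.

{q1}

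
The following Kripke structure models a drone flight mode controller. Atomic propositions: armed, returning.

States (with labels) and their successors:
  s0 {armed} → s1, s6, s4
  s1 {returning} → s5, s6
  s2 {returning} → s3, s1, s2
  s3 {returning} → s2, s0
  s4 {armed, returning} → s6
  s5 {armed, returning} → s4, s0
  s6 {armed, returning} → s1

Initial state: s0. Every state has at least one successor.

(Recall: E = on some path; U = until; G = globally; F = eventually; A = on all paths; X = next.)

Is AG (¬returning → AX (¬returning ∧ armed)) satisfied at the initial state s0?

Does not hold

States satisfying ¬returning → AX (¬returning ∧ armed): {s1, s2, s3, s4, s5, s6}.
States satisfying AG (¬returning → AX (¬returning ∧ armed)): ∅.
s0 is reachable from s0 and violates ¬returning → AX (¬returning ∧ armed), so AG fails at s0.
s0 ∉ Sat(AG (¬returning → AX (¬returning ∧ armed))).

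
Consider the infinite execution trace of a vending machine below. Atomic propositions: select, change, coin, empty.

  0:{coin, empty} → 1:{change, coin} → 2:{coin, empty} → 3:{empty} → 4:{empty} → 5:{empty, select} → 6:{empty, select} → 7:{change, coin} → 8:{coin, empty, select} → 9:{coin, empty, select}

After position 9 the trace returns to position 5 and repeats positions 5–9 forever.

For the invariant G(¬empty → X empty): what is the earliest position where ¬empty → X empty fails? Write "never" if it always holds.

never

¬empty → X empty holds at every position 0..9, and those are all the positions the trace ever visits, so the invariant G(¬empty → X empty) is never violated.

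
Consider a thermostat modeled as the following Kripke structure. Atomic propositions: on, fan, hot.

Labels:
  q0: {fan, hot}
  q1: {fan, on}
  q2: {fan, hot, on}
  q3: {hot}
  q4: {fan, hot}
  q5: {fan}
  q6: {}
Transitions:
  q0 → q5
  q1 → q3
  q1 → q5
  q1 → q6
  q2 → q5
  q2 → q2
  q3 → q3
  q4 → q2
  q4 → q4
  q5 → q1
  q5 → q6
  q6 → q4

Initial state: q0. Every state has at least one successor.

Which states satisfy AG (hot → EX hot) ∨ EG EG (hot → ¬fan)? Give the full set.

States satisfying hot → EX hot: {q1, q2, q3, q4, q5, q6}.
States satisfying AG (hot → EX hot): {q1, q2, q3, q4, q5, q6}.
States satisfying EG (hot → ¬fan): {q1, q3, q5}.
States satisfying EG EG (hot → ¬fan): {q1, q3, q5}.
States satisfying AG (hot → EX hot) ∨ EG EG (hot → ¬fan): {q1, q2, q3, q4, q5, q6}.

{q1, q2, q3, q4, q5, q6}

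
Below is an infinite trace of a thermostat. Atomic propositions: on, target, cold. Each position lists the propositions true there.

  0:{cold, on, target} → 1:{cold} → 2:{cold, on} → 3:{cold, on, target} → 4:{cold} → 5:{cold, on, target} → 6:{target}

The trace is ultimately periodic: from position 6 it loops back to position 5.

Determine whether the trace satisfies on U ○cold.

Yes

Walking from position 0: ○cold first holds at position 0, and on holds at every earlier position along the way, so on U ○cold holds.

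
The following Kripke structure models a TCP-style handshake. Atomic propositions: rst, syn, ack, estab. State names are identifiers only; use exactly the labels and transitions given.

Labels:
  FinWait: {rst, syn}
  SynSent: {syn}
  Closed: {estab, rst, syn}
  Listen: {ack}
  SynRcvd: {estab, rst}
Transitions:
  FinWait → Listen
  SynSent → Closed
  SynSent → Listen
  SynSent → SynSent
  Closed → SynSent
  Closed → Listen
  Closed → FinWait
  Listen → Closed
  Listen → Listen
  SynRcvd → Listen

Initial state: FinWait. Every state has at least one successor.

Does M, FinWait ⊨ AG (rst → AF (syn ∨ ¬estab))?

States satisfying rst → AF (syn ∨ ¬estab): {FinWait, SynSent, Closed, Listen, SynRcvd}.
States satisfying AG (rst → AF (syn ∨ ¬estab)): {FinWait, SynSent, Closed, Listen, SynRcvd}.
Every state reachable from FinWait satisfies rst → AF (syn ∨ ¬estab).
FinWait ∈ Sat(AG (rst → AF (syn ∨ ¬estab))).

Satisfied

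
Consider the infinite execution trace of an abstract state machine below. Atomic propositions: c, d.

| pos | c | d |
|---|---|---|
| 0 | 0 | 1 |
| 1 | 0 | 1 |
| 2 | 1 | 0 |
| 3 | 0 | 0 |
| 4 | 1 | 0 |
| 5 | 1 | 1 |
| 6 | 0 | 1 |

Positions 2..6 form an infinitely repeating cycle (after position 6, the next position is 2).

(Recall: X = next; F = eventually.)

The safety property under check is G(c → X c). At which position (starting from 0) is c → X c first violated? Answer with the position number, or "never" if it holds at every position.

Check c → X c at each position in order: 0 ✓, 1 ✓.
At position 2 the labels are {c} and the next position 3 has {}, so c → X c is false there. This is the first violation.

2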